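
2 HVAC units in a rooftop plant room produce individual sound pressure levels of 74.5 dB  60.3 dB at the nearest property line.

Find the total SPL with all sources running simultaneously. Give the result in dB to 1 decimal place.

Sum in the linear (power) domain: Σ 10^(Lᵢ/10) = 10^(74.5/10) + 10^(60.3/10) = 2.926e+07.
Combined level = 10 log₁₀(2.926e+07) = 74.7 dB.

74.7 dB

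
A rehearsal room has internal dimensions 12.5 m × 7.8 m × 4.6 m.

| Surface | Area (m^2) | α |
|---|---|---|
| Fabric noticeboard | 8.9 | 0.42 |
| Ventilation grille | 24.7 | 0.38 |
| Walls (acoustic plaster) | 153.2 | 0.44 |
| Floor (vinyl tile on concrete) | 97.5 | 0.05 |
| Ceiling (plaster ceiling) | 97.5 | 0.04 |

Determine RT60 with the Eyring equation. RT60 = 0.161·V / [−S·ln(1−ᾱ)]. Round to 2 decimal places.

0.71 sec

S = Σ Sᵢ = 381.8 m^2.
Absorption A = 8.9·0.42 + 24.7·0.38 + 153.2·0.44 + 97.5·0.05 + 97.5·0.04 = 89.307 sabins.
Mean coefficient ᾱ = A/S = 0.2339.
−S·ln(1−ᾱ) = −381.8 × ln(1 − 0.2339) = 101.728.
V = 12.5 × 7.8 × 4.6 = 448.5 m³.
T = 0.161·V/[−S·ln(1−ᾱ)] = 0.161·448.5/101.728 = 0.71 s.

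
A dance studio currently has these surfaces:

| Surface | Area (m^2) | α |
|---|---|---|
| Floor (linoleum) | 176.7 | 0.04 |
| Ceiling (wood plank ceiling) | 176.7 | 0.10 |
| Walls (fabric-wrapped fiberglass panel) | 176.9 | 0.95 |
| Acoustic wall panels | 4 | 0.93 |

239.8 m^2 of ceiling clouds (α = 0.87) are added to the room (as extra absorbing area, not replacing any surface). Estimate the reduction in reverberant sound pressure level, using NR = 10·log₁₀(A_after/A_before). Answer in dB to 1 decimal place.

3.1 dB

Summing Sᵢαᵢ: 7.068 + 17.670 + 168.055 + 3.720 → A_before = 196.513 sabins.
Treatment contributes 239.8·0.87 = 208.626 sabins.
A_after = 196.513 + 208.626 = 405.139 sabins.
Reduction = 10 log₁₀(A_after/A_before) = 10 log₁₀(2.0616) = 3.1 dB.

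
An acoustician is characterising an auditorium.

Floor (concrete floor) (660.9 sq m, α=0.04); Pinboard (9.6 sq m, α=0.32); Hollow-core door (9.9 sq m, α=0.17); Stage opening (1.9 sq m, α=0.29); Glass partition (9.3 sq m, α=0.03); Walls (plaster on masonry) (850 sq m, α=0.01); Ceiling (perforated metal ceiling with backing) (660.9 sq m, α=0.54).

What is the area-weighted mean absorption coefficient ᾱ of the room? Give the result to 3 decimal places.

0.180

Total surface area S = 2202.5 sq m.
A = 660.9·0.04 + 9.6·0.32 + 9.9·0.17 + 1.9·0.29 + 9.3·0.03 + 850·0.01 + 660.9·0.54 = 397.407 sabins.
ᾱ = A/S = 0.180.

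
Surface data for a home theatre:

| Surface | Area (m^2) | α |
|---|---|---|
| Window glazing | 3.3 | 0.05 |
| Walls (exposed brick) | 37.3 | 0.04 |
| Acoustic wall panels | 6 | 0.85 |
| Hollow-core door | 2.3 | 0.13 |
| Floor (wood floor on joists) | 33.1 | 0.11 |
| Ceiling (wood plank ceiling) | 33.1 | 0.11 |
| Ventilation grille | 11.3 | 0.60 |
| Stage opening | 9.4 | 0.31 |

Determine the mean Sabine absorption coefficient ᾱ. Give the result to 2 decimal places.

0.18

Total surface area S = 135.8 m^2.
Weighted sum Σ Sα = 24.032.
ᾱ = A/S = 0.18.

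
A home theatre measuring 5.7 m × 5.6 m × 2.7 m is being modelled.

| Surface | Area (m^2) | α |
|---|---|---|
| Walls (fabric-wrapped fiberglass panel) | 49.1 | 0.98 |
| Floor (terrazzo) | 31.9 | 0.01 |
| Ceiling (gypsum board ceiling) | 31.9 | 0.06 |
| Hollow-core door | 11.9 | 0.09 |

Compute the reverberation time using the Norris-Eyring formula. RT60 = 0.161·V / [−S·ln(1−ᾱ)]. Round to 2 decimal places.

S = Σ Sᵢ = 124.8 m^2.
Absorption A = 49.1·0.98 + 31.9·0.01 + 31.9·0.06 + 11.9·0.09 = 51.422 sabins.
ᾱ = 51.422 / 124.8 = 0.4120.
−S·ln(1−ᾱ) = −124.8 × ln(1 − 0.4120) = 66.272.
V = 5.7 × 5.6 × 2.7 = 86.184 m³.
RT60 = 0.161 × 86.184 / 66.272 = 0.21 s.

0.21 seconds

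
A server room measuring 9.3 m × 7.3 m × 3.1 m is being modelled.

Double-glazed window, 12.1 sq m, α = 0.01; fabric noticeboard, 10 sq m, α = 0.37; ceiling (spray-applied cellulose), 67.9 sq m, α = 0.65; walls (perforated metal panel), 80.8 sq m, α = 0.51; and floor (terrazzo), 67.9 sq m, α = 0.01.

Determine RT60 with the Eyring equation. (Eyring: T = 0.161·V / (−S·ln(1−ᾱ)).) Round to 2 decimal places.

S = Σ Sᵢ = 238.7 sq m.
Absorption A = 12.1·0.01 + 10·0.37 + 67.9·0.65 + 80.8·0.51 + 67.9·0.01 = 89.843 sabins.
ᾱ = 89.843 / 238.7 = 0.3764.
−S·ln(1−ᾱ) = −238.7 × ln(1 − 0.3764) = 112.725.
V = 9.3 × 7.3 × 3.1 = 210.459 m³.
T = 0.161·V/[−S·ln(1−ᾱ)] = 0.161·210.459/112.725 = 0.30 s.

0.30 sec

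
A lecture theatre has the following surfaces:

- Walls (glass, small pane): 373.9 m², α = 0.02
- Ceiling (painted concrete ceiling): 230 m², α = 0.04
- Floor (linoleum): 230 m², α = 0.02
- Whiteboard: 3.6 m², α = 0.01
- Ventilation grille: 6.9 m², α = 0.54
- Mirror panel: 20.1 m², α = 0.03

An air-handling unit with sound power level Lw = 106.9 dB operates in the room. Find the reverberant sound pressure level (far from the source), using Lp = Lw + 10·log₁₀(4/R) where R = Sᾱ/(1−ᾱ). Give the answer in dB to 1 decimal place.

A = 25.643 sabins; S = 864.5 m².
ᾱ = 0.0297, so room constant R = A/(1−ᾱ) = 26.428 m².
Lp = Lw + 10 log₁₀(4/R) = 106.9 -8.20 = 98.7 dB.

98.7 dB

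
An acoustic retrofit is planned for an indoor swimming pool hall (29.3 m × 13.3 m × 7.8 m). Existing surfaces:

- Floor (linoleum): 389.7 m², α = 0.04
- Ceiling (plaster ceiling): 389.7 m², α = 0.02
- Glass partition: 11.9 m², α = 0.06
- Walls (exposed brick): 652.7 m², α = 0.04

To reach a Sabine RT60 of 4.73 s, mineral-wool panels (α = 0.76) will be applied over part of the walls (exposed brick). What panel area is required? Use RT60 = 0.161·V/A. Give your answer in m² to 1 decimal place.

74.0

Summing Sᵢαᵢ: 15.588 + 7.794 + 0.714 + 26.108 → A₁ = 50.204 sabins.
Required A₂ = 0.161·3039.582/4.73 = 103.461 sabins.
ΔA needed = 103.461 − 50.204 = 53.257 sabins.
Each m² of panel replacing the walls (exposed brick) adds (0.76 − 0.04) = 0.72 sabins.
Area = ΔA/Δα = 53.257/0.72 = 74.0 m².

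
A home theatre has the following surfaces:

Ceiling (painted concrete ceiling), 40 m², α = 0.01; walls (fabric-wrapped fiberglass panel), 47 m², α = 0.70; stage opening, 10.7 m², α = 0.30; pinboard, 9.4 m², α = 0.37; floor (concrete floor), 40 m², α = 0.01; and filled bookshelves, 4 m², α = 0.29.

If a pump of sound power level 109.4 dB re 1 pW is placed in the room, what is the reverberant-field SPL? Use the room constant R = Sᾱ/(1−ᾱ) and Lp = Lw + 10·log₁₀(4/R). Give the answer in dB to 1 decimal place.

A = 41.548 sabins; S = 151.1 m².
ᾱ = 0.2750, so room constant R = A/(1−ᾱ) = 57.308 m².
Lp = Lw + 10 log₁₀(4/R) = 109.4 -11.56 = 97.8 dB.

97.8 dB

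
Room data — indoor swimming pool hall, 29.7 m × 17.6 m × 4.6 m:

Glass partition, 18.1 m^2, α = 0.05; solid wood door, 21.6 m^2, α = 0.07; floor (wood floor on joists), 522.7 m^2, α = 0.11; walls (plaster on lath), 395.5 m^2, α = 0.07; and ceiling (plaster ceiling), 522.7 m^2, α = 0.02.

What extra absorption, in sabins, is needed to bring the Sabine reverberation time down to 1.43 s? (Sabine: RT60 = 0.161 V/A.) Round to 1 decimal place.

172.7 sabins

Total absorption A₁ = 18.1·0.05 + 21.6·0.07 + 522.7·0.11 + 395.5·0.07 + 522.7·0.02
  = 0.905 + 1.512 + 57.497 + 27.685 + 10.454 = 98.053 m^2 sabins.
V = 2404.512 m³. Required absorption A₂ = 0.161 × 2404.512 / 1.43 = 270.718 sabins.
Additional absorption ΔA = 270.718 − 98.053 = 172.7 sabins.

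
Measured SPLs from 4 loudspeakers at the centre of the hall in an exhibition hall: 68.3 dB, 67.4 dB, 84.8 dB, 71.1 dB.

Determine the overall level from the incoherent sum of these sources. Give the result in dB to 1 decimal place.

85.1 dB

Sum in the linear (power) domain: Σ 10^(Lᵢ/10) = 10^(68.3/10) + 10^(67.4/10) + 10^(84.8/10) + 10^(71.1/10) = 3.271e+08.
Combined level = 10 log₁₀(3.271e+08) = 85.1 dB.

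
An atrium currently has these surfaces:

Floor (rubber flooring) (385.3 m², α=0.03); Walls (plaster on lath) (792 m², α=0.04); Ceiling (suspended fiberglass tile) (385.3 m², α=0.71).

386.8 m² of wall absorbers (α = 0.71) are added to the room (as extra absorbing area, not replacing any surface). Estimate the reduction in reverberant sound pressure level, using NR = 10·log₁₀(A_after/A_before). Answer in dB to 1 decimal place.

Summing Sᵢαᵢ: 11.559 + 31.680 + 273.563 → A_before = 316.802 sabins.
Added absorption = 386.8 × 0.71 = 274.628 sabins.
A_after = 316.802 + 274.628 = 591.430 sabins.
Reduction = 10 log₁₀(A_after/A_before) = 10 log₁₀(1.8669) = 2.7 dB.

2.7 dB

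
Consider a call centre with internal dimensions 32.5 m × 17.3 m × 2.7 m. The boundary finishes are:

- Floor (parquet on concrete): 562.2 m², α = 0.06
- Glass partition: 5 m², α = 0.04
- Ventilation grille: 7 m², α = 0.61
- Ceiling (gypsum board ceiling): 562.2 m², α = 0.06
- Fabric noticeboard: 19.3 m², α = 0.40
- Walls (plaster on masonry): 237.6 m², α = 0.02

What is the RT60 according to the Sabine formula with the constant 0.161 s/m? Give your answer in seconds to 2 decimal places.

Summing Sᵢαᵢ: 33.732 + 0.200 + 4.270 + 33.732 + 7.720 + 4.752 → A = 84.406 sabins.
V = 32.5·17.3·2.7 = 1518.075 m³.
T = 0.161 V/A = 0.161·1518.075/84.406 = 2.90 s.

2.90 sec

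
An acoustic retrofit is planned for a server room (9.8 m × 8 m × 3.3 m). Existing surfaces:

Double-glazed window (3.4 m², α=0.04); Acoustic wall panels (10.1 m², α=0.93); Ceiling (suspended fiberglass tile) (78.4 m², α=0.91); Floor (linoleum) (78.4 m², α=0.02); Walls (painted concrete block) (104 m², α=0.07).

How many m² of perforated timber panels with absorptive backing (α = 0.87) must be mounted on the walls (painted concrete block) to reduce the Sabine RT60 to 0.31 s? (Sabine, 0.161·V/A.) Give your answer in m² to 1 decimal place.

55.8

Summing Sᵢαᵢ: 0.136 + 9.393 + 71.344 + 1.568 + 7.280 → A₁ = 89.721 sabins.
Required A₂ = 0.161·258.72/0.31 = 134.367 sabins.
ΔA needed = 134.367 − 89.721 = 44.646 sabins.
Each m² of panel replacing the walls (painted concrete block) adds (0.87 − 0.07) = 0.80 sabins.
Area = ΔA/Δα = 44.646/0.80 = 55.8 m².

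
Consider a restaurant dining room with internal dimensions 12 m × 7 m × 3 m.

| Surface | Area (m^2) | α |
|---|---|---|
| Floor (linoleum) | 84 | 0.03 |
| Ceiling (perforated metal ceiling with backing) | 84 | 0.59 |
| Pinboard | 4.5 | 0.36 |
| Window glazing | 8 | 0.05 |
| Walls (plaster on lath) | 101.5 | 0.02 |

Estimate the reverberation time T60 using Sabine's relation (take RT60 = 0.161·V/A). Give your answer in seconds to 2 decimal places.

0.72 s

Summing Sᵢαᵢ: 2.520 + 49.560 + 1.620 + 0.400 + 2.030 → A = 56.130 sabins.
Room volume: 252 m³.
T = 0.161 V/A = 0.161·252/56.130 = 0.72 s.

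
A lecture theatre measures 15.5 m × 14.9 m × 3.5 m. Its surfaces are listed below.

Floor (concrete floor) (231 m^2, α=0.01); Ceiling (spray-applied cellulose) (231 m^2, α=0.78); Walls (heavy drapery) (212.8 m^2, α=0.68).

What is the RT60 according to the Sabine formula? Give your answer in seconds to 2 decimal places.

0.40 sec

Equivalent absorption area: A = 231*0.01 + 231*0.78 + 212.8*0.68 = 327.194 m^2.
Room volume: 808.325 m³.
Sabine: RT60 = 0.161 × 808.325 / 327.194 = 0.40 s.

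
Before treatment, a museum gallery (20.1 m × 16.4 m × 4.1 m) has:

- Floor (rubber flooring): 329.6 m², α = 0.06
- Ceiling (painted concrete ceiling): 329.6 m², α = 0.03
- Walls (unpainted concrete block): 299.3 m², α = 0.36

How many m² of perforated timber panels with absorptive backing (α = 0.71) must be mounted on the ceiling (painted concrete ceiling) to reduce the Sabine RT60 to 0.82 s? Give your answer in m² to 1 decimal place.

Equivalent absorption area: A₁ = 329.6·0.06 + 329.6·0.03 + 299.3·0.36 = 137.412 m².
V = 1351.524 m³. Target absorption A₂ = 0.161 × 1351.524 / 0.82 = 265.360 sabins.
Absorption to add: 265.360 − 137.412 = 127.948 sabins.
Each m² of panel replacing the ceiling (painted concrete ceiling) adds (0.71 − 0.03) = 0.68 sabins.
Area = ΔA/Δα = 127.948/0.68 = 188.2 m².

188.2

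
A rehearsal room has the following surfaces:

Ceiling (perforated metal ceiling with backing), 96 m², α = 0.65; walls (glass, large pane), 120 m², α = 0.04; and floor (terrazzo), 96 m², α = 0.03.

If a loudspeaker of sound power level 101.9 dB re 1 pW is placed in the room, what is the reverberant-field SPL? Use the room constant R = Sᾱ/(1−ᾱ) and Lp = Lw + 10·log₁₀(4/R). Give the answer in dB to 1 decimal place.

88.4 dB

Σ(Sᵢαᵢ) = 96·0.65 + 120·0.04 + 96·0.03 = 70.080; total area S = 312.0 m².
ᾱ = 0.2246, so room constant R = A/(1−ᾱ) = 90.379 m².
Lp = 101.9 + 10·log₁₀(4/90.379) = 101.9 + (-13.54) = 88.4 dB.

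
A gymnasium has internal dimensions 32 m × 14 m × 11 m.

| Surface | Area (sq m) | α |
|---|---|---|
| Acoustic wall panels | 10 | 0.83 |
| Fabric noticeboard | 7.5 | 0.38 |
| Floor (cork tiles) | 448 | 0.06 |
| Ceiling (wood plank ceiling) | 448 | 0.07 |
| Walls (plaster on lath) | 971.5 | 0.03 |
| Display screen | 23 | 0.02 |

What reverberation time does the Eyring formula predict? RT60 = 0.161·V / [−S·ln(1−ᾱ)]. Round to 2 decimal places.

S = Σ Sᵢ = 1908.0 sq m.
Σ(Sᵢαᵢ) = 10×0.83 + 7.5×0.38 + 448×0.06 + 448×0.07 + 971.5×0.03 + 23×0.02 = 98.995.
Mean coefficient ᾱ = A/S = 0.0519.
−S·ln(1−ᾱ) = −1908.0 × ln(1 − 0.0519) = 101.687.
V = 32 × 14 × 11 = 4928 m³.
T = 0.161·V/[−S·ln(1−ᾱ)] = 0.161·4928/101.687 = 7.80 s.

7.80 seconds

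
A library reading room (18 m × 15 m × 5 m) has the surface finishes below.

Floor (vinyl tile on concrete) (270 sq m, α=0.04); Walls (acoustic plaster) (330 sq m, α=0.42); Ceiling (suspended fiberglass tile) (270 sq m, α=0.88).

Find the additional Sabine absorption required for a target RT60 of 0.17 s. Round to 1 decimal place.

A₁ = Σ Sᵢαᵢ = 270×0.04 + 330×0.42 + 270×0.88 = 387.000 sabins.
For T = 0.17 s, need A₂ = 0.161·V/T = 0.161·1350/0.17 = 1278.529 sabins.
Shortfall: 1278.529 − 387.000 = 891.5 sabins.

891.5 sabins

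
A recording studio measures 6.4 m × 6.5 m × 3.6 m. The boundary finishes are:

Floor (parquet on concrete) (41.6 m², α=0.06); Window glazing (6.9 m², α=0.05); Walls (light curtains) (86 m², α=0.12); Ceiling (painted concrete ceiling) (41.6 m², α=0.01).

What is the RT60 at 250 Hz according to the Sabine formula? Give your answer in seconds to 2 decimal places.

Summing Sᵢαᵢ: 2.496 + 0.345 + 10.320 + 0.416 → A = 13.577 sabins.
Volume V = 6.4 × 6.5 × 3.6 = 149.76 m³.
T = 0.161 V/A = 0.161·149.76/13.577 = 1.78 s.

1.78 s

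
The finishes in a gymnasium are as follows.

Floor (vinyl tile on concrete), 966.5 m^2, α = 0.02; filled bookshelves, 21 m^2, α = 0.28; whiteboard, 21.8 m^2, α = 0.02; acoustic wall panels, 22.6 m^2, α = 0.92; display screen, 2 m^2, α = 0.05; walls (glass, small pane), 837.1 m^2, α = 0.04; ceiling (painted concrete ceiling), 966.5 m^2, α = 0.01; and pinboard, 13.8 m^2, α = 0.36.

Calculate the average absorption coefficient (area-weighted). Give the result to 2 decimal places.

0.03

Total surface area S = 2851.3 m^2.
Weighted sum Σ Sα = 94.655.
ᾱ = A/S = 0.03.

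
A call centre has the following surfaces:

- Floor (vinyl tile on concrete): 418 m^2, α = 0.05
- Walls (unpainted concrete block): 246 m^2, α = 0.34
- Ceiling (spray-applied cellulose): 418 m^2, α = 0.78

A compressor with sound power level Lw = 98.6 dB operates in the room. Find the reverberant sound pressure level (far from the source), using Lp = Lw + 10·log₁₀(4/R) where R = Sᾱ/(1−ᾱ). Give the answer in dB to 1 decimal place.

76.1 dB

A = 430.580 sabins; S = 1082.0 m^2.
ᾱ = 0.3979, so room constant R = A/(1−ᾱ) = 715.130 m^2.
Lp = Lw + 10 log₁₀(4/R) = 98.6 -22.52 = 76.1 dB.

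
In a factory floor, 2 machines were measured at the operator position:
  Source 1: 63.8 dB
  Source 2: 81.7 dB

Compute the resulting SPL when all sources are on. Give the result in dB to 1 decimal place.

Σ 10^(Lᵢ/10) = 1.503e+08.
L_total = 10·log₁₀(1.503e+08) = 81.8 dB.

81.8 dB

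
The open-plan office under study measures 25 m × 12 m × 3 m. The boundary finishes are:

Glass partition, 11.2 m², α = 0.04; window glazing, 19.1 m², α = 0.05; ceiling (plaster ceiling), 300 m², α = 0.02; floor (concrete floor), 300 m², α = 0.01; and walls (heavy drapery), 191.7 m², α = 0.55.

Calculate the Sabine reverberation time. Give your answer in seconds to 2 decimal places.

Summing Sᵢαᵢ: 0.448 + 0.955 + 6.000 + 3.000 + 105.435 → A = 115.838 sabins.
V = 25·12·3 = 900 m³.
Sabine: RT60 = 0.161 × 900 / 115.838 = 1.25 s.

1.25 s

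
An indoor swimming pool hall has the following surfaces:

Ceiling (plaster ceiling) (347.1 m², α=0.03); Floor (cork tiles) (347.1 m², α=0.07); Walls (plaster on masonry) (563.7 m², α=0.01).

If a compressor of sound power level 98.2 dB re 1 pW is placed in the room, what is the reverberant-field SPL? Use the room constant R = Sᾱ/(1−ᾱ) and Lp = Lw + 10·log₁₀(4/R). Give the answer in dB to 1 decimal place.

A = 40.347 sabins; S = 1257.9 m².
ᾱ = 40.347/1257.9 = 0.0321; R = Sᾱ/(1−ᾱ) = 40.347/(1−0.0321) = 41.685 m².
Lp = 98.2 + 10·log₁₀(4/41.685) = 98.2 + (-10.18) = 88.0 dB.

88.0 dB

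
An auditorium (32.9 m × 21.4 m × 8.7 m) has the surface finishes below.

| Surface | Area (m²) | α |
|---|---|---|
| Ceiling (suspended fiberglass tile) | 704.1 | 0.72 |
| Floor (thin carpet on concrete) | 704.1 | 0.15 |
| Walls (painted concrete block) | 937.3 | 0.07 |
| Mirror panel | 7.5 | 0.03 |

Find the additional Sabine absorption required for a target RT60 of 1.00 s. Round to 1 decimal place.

Summing Sᵢαᵢ: 506.952 + 105.615 + 65.611 + 0.225 → A₁ = 678.403 sabins.
V = 6125.322 m³. Required absorption A₂ = 0.161 × 6125.322 / 1.00 = 986.177 sabins.
Shortfall: 986.177 − 678.403 = 307.8 sabins.

307.8 sabins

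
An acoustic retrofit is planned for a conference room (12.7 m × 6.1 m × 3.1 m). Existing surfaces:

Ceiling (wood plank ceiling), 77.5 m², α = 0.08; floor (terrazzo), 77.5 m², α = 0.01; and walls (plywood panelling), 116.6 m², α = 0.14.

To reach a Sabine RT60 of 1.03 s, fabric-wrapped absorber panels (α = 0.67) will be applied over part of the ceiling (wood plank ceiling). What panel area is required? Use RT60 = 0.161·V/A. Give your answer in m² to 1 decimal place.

24.1

Total absorption A₁ = 77.5×0.08 + 77.5×0.01 + 116.6×0.14
  = 6.200 + 0.775 + 16.324 = 23.299 m² sabins.
Required A₂ = 0.161·240.157/1.03 = 37.539 sabins.
ΔA needed = 37.539 − 23.299 = 14.240 sabins.
Net gain per m²: Δα = 0.67 − 0.08 = 0.59.
Panel area = 14.240 / 0.59 = 24.1 m².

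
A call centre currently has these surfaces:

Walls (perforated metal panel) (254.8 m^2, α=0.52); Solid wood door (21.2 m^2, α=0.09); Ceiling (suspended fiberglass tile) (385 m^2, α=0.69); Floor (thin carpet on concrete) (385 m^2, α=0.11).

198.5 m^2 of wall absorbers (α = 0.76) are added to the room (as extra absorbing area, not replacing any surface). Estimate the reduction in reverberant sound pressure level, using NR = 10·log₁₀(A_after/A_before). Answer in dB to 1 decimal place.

1.3 dB

Summing Sᵢαᵢ: 132.496 + 1.908 + 265.650 + 42.350 → A_before = 442.404 sabins.
Added absorption = 198.5 × 0.76 = 150.860 sabins.
New total A_after = 593.264 sabins.
NR = 10·log₁₀(593.264/442.404) = 1.3 dB.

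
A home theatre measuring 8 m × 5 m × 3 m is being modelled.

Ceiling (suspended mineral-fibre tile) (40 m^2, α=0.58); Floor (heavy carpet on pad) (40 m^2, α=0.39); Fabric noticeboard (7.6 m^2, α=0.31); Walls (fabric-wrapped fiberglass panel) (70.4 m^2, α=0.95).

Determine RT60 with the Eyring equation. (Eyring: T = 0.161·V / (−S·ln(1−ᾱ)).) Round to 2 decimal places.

Total surface area S = 40 + 40 + 7.6 + 70.4 = 158.0 m^2.
Absorption A = 40·0.58 + 40·0.39 + 7.6·0.31 + 70.4·0.95 = 108.036 sabins.
ᾱ = 108.036 / 158.0 = 0.6838.
−S·ln(1−ᾱ) = −158.0 × ln(1 − 0.6838) = 181.918.
V = 8 × 5 × 3 = 120 m³.
T = 0.161·V/[−S·ln(1−ᾱ)] = 0.161·120/181.918 = 0.11 s.

0.11 sec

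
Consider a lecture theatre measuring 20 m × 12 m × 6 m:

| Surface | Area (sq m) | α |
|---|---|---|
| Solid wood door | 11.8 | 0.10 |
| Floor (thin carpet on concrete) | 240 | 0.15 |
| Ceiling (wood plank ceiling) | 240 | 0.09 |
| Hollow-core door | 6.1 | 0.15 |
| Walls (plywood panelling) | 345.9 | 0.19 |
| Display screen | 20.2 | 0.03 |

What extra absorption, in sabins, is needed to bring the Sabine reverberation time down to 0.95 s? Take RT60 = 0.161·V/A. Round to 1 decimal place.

Summing Sᵢαᵢ: 1.180 + 36.000 + 21.600 + 0.915 + 65.721 + 0.606 → A₁ = 126.022 sabins.
Target A₂ = 0.161·1440/0.95 = 244.042 sabins (V = 1440 m³).
Additional absorption ΔA = 244.042 − 126.022 = 118.0 sabins.

118.0 sabins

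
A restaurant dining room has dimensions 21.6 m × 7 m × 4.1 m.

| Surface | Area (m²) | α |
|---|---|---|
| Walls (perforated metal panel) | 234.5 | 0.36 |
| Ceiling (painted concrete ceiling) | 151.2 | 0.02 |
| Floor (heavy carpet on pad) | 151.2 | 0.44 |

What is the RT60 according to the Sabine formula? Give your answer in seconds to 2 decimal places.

A = Σ Sᵢαᵢ = 234.5×0.36 + 151.2×0.02 + 151.2×0.44 = 153.972 sabins.
Room volume: 619.92 m³.
Sabine: RT60 = 0.161 × 619.92 / 153.972 = 0.65 s.

0.65 sec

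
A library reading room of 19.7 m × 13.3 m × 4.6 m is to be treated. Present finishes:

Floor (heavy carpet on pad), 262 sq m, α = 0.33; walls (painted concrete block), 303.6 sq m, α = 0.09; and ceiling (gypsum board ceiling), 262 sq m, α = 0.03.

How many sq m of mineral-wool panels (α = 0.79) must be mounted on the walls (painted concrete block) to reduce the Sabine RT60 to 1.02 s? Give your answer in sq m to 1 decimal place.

98.0

Summing Sᵢαᵢ: 86.460 + 27.324 + 7.860 → A₁ = 121.644 sabins.
Required A₂ = 0.161·1205.246/1.02 = 190.240 sabins.
ΔA needed = 190.240 − 121.644 = 68.596 sabins.
Net gain per sq m: Δα = 0.79 − 0.09 = 0.70.
Area = ΔA/Δα = 68.596/0.70 = 98.0 sq m.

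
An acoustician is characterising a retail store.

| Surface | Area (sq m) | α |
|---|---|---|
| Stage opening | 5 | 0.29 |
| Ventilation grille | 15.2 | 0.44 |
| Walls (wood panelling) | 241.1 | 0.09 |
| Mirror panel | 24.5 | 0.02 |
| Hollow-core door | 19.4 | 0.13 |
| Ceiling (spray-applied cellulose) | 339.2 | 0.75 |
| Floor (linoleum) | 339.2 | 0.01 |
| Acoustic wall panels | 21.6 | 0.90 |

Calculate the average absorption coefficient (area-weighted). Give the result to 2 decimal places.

Total surface area S = 1005.2 sq m.
A = 5×0.29 + 15.2×0.44 + 241.1×0.09 + 24.5×0.02 + 19.4×0.13 + 339.2×0.75 + 339.2×0.01 + 21.6×0.90 = 310.081 sabins.
ᾱ = A/S = 0.31.

0.31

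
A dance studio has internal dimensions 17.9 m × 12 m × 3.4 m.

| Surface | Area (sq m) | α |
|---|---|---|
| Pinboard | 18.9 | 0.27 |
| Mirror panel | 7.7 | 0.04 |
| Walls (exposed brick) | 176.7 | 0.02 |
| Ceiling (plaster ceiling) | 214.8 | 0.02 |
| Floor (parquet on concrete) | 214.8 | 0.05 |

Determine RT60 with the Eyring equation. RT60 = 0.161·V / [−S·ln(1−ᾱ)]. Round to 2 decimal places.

Total surface area S = 18.9 + 7.7 + 176.7 + 214.8 + 214.8 = 632.9 sq m.
Absorption A = 18.9×0.27 + 7.7×0.04 + 176.7×0.02 + 214.8×0.02 + 214.8×0.05 = 23.981 sabins.
ᾱ = 23.981 / 632.9 = 0.0379.
Eyring denominator: −S ln(1−ᾱ) = 24.453.
V = 17.9 × 12 × 3.4 = 730.32 m³.
RT60 = 0.161 × 730.32 / 24.453 = 4.81 s.

4.81 sec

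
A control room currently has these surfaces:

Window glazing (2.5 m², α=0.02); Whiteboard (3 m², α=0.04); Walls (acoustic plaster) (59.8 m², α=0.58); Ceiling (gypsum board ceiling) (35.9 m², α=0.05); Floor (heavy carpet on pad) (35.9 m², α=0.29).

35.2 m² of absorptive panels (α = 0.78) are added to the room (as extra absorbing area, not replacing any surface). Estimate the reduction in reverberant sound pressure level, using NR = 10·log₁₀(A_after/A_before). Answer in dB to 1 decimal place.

Equivalent absorption area: A_before = 2.5*0.02 + 3*0.04 + 59.8*0.58 + 35.9*0.05 + 35.9*0.29 = 47.060 m².
Treatment contributes 35.2·0.78 = 27.456 sabins.
New total A_after = 74.516 sabins.
NR = 10·log₁₀(74.516/47.060) = 2.0 dB.

2.0 dB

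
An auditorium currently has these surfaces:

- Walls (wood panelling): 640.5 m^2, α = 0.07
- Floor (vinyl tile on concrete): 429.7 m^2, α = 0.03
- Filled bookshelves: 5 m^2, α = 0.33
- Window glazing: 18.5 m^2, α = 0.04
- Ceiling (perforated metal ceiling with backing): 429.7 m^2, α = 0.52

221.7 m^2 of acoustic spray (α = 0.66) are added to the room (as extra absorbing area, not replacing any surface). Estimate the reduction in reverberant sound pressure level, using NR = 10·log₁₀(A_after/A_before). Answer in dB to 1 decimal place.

1.8 dB

Total absorption A_before = 640.5×0.07 + 429.7×0.03 + 5×0.33 + 18.5×0.04 + 429.7×0.52
  = 44.835 + 12.891 + 1.650 + 0.740 + 223.444 = 283.560 m^2 sabins.
Treatment contributes 221.7·0.66 = 146.322 sabins.
A_after = 283.560 + 146.322 = 429.882 sabins.
NR = 10·log₁₀(429.882/283.560) = 1.8 dB.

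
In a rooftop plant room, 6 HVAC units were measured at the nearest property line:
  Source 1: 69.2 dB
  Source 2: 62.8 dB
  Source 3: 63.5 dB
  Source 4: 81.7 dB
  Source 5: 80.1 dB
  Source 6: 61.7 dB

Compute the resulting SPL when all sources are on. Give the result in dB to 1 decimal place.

84.2 dB

Sum in the linear (power) domain: Σ 10^(Lᵢ/10) = 10^(69.2/10) + 10^(62.8/10) + 10^(63.5/10) + 10^(81.7/10) + 10^(80.1/10) + 10^(61.7/10) = 2.642e+08.
Back to dB: 10·log₁₀ Σ = 84.2 dB.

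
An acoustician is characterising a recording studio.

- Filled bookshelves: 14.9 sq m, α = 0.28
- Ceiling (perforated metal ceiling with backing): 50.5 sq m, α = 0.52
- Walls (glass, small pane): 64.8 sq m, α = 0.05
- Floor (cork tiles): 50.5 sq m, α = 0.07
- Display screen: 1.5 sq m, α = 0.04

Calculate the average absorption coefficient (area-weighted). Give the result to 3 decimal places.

S = Σ Sᵢ = 14.9 + 50.5 + 64.8 + 50.5 + 1.5 = 182.2 sq m.
Weighted sum Σ Sα = 37.267.
ᾱ = A/S = 0.205.

0.205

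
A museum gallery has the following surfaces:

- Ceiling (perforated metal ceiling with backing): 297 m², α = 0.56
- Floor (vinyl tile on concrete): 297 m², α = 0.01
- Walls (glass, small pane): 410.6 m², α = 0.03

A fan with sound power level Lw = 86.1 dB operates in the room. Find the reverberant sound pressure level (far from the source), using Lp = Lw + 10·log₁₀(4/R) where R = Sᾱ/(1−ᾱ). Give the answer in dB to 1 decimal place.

68.7 dB

A = 181.608 sabins; S = 1004.6 m².
ᾱ = 181.608/1004.6 = 0.1808; R = Sᾱ/(1−ᾱ) = 181.608/(1−0.1808) = 221.689 m².
Lp = Lw + 10 log₁₀(4/R) = 86.1 -17.44 = 68.7 dB.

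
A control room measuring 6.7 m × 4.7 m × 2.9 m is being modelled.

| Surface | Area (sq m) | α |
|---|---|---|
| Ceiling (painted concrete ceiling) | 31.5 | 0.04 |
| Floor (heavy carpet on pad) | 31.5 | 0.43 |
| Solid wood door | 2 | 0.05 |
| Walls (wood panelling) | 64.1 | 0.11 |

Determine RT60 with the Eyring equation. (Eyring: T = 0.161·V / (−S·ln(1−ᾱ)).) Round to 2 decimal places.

Total surface area S = 31.5 + 31.5 + 2 + 64.1 = 129.1 sq m.
Absorption A = 31.5·0.04 + 31.5·0.43 + 2·0.05 + 64.1·0.11 = 21.956 sabins.
Mean coefficient ᾱ = A/S = 0.1701.
−S·ln(1−ᾱ) = −129.1 × ln(1 − 0.1701) = 24.071.
V = 6.7 × 4.7 × 2.9 = 91.321 m³.
RT60 = 0.161 × 91.321 / 24.071 = 0.61 s.

0.61 s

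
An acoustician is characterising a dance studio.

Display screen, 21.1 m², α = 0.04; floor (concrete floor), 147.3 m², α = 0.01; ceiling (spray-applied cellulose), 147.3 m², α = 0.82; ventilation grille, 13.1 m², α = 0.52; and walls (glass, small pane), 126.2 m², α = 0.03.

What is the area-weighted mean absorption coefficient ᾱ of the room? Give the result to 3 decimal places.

S = Σ Sᵢ = 21.1 + 147.3 + 147.3 + 13.1 + 126.2 = 455.0 m².
A = 21.1×0.04 + 147.3×0.01 + 147.3×0.82 + 13.1×0.52 + 126.2×0.03 = 133.701 sabins.
ᾱ = 133.701 / 455.0 = 0.294.

0.294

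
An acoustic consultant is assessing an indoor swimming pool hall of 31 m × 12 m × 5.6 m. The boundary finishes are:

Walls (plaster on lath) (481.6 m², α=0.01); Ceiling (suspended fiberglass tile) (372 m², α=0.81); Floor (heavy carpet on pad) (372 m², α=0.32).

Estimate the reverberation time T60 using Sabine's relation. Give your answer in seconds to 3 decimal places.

0.789 s

Summing Sᵢαᵢ: 4.816 + 301.320 + 119.040 → A = 425.176 sabins.
V = 31·12·5.6 = 2083.2 m³.
RT60 = 0.161 · V / A = 0.161 × 2083.2 / 425.176 = 0.789 s.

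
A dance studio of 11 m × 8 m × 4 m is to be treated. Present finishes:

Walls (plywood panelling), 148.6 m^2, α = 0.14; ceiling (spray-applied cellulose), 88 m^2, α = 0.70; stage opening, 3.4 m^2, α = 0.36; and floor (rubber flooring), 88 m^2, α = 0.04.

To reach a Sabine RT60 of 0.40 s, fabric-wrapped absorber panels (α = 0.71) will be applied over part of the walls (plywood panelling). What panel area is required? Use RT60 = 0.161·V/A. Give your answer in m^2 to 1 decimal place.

Total absorption A₁ = 148.6×0.14 + 88×0.70 + 3.4×0.36 + 88×0.04
  = 20.804 + 61.600 + 1.224 + 3.520 = 87.148 m^2 sabins.
Required A₂ = 0.161·352/0.40 = 141.680 sabins.
Absorption to add: 141.680 − 87.148 = 54.532 sabins.
Net gain per m^2: Δα = 0.71 − 0.14 = 0.57.
Area = ΔA/Δα = 54.532/0.57 = 95.7 m^2.

95.7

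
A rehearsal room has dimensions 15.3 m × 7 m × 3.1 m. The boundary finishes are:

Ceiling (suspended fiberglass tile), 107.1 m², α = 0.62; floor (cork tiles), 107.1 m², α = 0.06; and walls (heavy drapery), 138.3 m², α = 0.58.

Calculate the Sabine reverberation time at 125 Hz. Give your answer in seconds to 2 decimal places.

0.35 seconds

Summing Sᵢαᵢ: 66.402 + 6.426 + 80.214 → A = 153.042 sabins.
Room volume: 332.01 m³.
T = 0.161 V/A = 0.161·332.01/153.042 = 0.35 s.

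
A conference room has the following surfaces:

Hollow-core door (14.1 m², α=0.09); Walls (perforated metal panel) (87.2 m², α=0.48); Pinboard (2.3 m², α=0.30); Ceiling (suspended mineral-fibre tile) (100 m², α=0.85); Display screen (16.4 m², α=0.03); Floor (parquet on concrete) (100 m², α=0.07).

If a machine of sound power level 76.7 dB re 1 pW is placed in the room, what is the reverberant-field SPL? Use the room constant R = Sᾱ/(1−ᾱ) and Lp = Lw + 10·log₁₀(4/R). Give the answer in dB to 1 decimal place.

59.0 dB

Σ(Sᵢαᵢ) = 14.1·0.09 + 87.2·0.48 + 2.3·0.30 + 100·0.85 + 16.4·0.03 + 100·0.07 = 136.307; total area S = 320.0 m².
ᾱ = 136.307/320.0 = 0.4260; R = Sᾱ/(1−ᾱ) = 136.307/(1−0.4260) = 237.469 m².
Lp = Lw + 10 log₁₀(4/R) = 76.7 -17.74 = 59.0 dB.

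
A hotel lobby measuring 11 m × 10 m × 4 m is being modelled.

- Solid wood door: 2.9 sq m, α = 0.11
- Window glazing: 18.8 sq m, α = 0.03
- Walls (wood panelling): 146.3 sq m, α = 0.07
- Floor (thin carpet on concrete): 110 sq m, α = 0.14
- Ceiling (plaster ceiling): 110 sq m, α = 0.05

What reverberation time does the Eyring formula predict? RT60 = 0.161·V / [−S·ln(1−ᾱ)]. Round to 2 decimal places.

2.12 s

S = Σ Sᵢ = 388.0 sq m.
Σ(Sᵢαᵢ) = 2.9×0.11 + 18.8×0.03 + 146.3×0.07 + 110×0.14 + 110×0.05 = 32.024.
Mean coefficient ᾱ = A/S = 0.0825.
Eyring denominator: −S ln(1−ᾱ) = 33.408.
V = 11 × 10 × 4 = 440 m³.
T = 0.161·V/[−S·ln(1−ᾱ)] = 0.161·440/33.408 = 2.12 s.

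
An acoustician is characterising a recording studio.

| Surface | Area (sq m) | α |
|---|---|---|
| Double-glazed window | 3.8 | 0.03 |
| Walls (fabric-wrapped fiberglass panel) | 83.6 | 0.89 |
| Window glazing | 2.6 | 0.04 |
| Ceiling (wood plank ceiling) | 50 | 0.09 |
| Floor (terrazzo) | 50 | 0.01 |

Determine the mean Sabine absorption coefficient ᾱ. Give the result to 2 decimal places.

0.42

S = Σ Sᵢ = 3.8 + 83.6 + 2.6 + 50 + 50 = 190.0 sq m.
Σ(Sᵢαᵢ) = 3.8·0.03 + 83.6·0.89 + 2.6·0.04 + 50·0.09 + 50·0.01 = 79.622.
ᾱ = A/S = 0.42.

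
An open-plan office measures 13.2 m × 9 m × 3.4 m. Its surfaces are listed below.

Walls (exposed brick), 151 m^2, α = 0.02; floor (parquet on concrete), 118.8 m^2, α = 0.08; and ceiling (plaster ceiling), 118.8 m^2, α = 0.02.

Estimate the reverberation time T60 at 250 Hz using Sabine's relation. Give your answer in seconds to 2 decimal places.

Total absorption A = 151·0.02 + 118.8·0.08 + 118.8·0.02
  = 3.020 + 9.504 + 2.376 = 14.900 m^2 sabins.
V = 13.2·9·3.4 = 403.92 m³.
T = 0.161 V/A = 0.161·403.92/14.900 = 4.36 s.

4.36 seconds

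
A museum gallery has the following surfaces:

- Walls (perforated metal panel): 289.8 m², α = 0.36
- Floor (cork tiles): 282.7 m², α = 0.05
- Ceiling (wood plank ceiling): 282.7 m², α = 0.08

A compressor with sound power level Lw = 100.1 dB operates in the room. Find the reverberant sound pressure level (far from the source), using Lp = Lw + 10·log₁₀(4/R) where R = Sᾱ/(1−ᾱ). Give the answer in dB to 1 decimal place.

83.8 dB

A = 141.079 sabins; S = 855.2 m².
ᾱ = 141.079/855.2 = 0.1650; R = Sᾱ/(1−ᾱ) = 141.079/(1−0.1650) = 168.957 m².
Lp = 100.1 + 10·log₁₀(4/168.957) = 100.1 + (-16.26) = 83.8 dB.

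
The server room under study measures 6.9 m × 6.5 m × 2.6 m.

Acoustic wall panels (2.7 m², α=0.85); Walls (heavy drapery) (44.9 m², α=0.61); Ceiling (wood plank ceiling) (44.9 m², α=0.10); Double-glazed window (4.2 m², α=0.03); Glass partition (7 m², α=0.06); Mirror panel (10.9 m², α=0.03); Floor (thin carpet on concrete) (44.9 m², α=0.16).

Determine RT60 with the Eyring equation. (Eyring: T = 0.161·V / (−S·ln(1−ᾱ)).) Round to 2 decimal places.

0.38 sec

S = Σ Sᵢ = 159.5 m².
Σ(Sᵢαᵢ) = 2.7·0.85 + 44.9·0.61 + 44.9·0.10 + 4.2·0.03 + 7·0.06 + 10.9·0.03 + 44.9·0.16 = 42.231.
ᾱ = 42.231 / 159.5 = 0.2648.
−S·ln(1−ᾱ) = −159.5 × ln(1 − 0.2648) = 49.064.
V = 6.9 × 6.5 × 2.6 = 116.61 m³.
RT60 = 0.161 × 116.61 / 49.064 = 0.38 s.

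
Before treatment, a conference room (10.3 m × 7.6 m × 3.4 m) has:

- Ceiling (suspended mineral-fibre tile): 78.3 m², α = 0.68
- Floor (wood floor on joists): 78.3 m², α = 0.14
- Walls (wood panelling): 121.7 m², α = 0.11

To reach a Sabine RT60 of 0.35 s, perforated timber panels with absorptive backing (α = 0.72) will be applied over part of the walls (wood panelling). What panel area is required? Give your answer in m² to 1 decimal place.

Equivalent absorption area: A₁ = 78.3*0.68 + 78.3*0.14 + 121.7*0.11 = 77.593 m².
V = 266.152 m³. Target absorption A₂ = 0.161 × 266.152 / 0.35 = 122.430 sabins.
Absorption to add: 122.430 − 77.593 = 44.837 sabins.
Each m² of panel replacing the walls (wood panelling) adds (0.72 − 0.11) = 0.61 sabins.
Panel area = 44.837 / 0.61 = 73.5 m².

73.5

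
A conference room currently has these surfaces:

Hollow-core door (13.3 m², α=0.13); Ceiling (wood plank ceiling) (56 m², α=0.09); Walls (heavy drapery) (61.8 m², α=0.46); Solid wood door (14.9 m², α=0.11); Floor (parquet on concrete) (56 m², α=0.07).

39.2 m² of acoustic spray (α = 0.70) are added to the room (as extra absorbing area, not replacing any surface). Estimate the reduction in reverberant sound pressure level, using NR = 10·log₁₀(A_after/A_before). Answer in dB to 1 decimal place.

2.2 dB

A_before = Σ Sᵢαᵢ = 13.3*0.13 + 56*0.09 + 61.8*0.46 + 14.9*0.11 + 56*0.07 = 40.756 sabins.
Treatment contributes 39.2·0.70 = 27.440 sabins.
A_after = 40.756 + 27.440 = 68.196 sabins.
Reduction = 10 log₁₀(A_after/A_before) = 10 log₁₀(1.6733) = 2.2 dB.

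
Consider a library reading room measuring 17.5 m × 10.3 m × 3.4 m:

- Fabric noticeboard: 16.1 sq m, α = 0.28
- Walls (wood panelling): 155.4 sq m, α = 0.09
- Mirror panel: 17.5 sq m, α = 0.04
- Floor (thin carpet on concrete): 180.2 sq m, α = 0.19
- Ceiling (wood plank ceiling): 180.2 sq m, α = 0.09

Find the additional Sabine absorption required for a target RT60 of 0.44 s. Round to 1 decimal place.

154.6 sabins

A₁ = Σ Sᵢαᵢ = 16.1*0.28 + 155.4*0.09 + 17.5*0.04 + 180.2*0.19 + 180.2*0.09 = 69.650 sabins.
Target A₂ = 0.161·612.85/0.44 = 224.247 sabins (V = 612.85 m³).
Shortfall: 224.247 − 69.650 = 154.6 sabins.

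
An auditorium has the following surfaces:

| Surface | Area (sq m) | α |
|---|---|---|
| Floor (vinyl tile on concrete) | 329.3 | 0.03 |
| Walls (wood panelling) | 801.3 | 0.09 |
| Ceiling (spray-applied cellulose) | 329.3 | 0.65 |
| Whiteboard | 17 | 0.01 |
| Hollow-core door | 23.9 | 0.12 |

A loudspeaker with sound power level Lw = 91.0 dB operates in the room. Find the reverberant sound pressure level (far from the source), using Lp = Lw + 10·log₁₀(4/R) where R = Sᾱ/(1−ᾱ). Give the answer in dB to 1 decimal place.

A = 299.079 sabins; S = 1500.8 sq m.
ᾱ = 299.079/1500.8 = 0.1993; R = Sᾱ/(1−ᾱ) = 299.079/(1−0.1993) = 373.522 sq m.
Lp = 91.0 + 10·log₁₀(4/373.522) = 91.0 + (-19.70) = 71.3 dB.

71.3 dB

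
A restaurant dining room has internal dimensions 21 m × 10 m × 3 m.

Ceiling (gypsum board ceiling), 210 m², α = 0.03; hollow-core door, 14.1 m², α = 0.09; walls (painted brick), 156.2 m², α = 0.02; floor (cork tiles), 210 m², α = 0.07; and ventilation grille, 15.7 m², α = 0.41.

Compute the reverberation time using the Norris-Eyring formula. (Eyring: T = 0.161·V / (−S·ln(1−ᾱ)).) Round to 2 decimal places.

3.10 s

S = Σ Sᵢ = 606.0 m².
Absorption A = 210·0.03 + 14.1·0.09 + 156.2·0.02 + 210·0.07 + 15.7·0.41 = 31.830 sabins.
ᾱ = 31.830 / 606.0 = 0.0525.
Eyring denominator: −S ln(1−ᾱ) = 32.681.
V = 21 × 10 × 3 = 630 m³.
T = 0.161·V/[−S·ln(1−ᾱ)] = 0.161·630/32.681 = 3.10 s.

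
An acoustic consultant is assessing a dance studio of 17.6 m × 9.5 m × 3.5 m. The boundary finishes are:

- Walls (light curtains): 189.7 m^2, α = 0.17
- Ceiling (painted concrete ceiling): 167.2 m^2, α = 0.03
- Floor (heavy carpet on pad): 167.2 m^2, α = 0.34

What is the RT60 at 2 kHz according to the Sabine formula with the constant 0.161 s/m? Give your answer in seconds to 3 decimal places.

1.001 s

Total absorption A = 189.7·0.17 + 167.2·0.03 + 167.2·0.34
  = 32.249 + 5.016 + 56.848 = 94.113 m^2 sabins.
Volume V = 17.6 × 9.5 × 3.5 = 585.2 m³.
Sabine: RT60 = 0.161 × 585.2 / 94.113 = 1.001 s.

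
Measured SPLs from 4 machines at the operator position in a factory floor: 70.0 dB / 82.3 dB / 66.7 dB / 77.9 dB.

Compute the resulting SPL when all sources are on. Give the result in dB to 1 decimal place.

83.9 dB

Σ 10^(Lᵢ/10) = 2.462e+08.
Combined level = 10 log₁₀(2.462e+08) = 83.9 dB.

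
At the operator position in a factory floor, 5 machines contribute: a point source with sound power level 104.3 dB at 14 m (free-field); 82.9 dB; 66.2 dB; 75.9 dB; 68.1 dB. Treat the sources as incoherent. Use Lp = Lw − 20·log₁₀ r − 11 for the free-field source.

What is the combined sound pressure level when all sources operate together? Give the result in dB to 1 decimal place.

84.1 dB

Source at 14 m: Lp = 104.3 − 20·log₁₀(14) − 11 = 70.4 dB.
Sum in the linear (power) domain: Σ 10^(Lᵢ/10) = 10^(70.4/10) + 10^(82.9/10) + 10^(66.2/10) + 10^(75.9/10) + 10^(68.1/10) = 2.555e+08.
Combined level = 10 log₁₀(2.555e+08) = 84.1 dB.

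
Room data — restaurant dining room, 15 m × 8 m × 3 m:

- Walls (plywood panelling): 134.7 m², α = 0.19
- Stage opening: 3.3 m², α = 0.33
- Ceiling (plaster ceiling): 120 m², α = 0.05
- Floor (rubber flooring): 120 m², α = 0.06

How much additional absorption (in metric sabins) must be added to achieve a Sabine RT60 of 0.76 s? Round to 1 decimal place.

36.4 sabins

Summing Sᵢαᵢ: 25.593 + 1.089 + 6.000 + 7.200 → A₁ = 39.882 sabins.
V = 360 m³. Required absorption A₂ = 0.161 × 360 / 0.76 = 76.263 sabins.
Shortfall: 76.263 − 39.882 = 36.4 sabins.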